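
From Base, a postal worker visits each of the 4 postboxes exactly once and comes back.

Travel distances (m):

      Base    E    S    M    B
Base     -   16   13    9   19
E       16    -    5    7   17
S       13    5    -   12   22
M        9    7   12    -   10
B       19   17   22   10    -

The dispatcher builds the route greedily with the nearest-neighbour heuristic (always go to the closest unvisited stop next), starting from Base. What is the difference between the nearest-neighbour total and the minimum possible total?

The nearest-neighbour route is 8 m longer than optimal.

From Base: M=9, S=13, E=16, B=19 → choose M (9).
From M: E=7, B=10, S=12 → choose E (7).
From E: S=5, B=17 → choose S (5).
From S: B=22 → choose B (22).
NN route Base → M → E → S → B → Base costs 62.
Optimal: Base → S → E → M → B → Base costs 54 (by enumerating all 12 distinct tours).
Excess = 62 − 54 = 8.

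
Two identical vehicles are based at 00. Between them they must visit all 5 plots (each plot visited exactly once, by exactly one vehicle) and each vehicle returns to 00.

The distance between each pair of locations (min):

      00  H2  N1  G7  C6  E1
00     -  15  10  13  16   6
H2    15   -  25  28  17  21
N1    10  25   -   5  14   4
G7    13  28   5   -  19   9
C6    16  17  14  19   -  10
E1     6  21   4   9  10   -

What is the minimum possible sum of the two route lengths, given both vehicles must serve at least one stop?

Check every non-empty split of the stops between the two vehicles; for each half take its own optimal tour:
  {H2} + {N1, G7, C6, E1}: 30 + 48 = 78
  {N1} + {H2, G7, C6, E1}: 20 + 64 = 84
  {H2, N1} + {G7, C6, E1}: 50 + 48 = 98
  {G7} + {H2, N1, C6, E1}: 26 + 56 = 82
  {H2, G7} + {N1, C6, E1}: 56 + 40 = 96
  {N1, G7} + {H2, C6, E1}: 28 + 48 = 76
  … (15 splits in total)
Best: vehicle 1 00 → N1 → G7 → 00 = 28; vehicle 2 00 → H2 → C6 → E1 → 00 = 48; combined 76.

76 min — the smallest possible combined total.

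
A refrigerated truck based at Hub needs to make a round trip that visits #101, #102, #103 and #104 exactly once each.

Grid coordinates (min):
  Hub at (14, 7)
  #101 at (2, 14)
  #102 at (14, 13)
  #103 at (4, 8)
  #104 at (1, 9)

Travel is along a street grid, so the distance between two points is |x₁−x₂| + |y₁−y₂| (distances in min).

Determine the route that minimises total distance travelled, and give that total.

Shortest round trip = 40 min.

There are 12 distinct closed tours to check (reversals are equivalent).
Hub-#101-#102-#103-#104-Hub: 19+13+15+4+15 = 66
Hub-#101-#102-#104-#103-Hub: 19+13+17+4+11 = 64
Hub-#101-#103-#102-#104-Hub: 19+8+15+17+15 = 74
Hub-#101-#103-#104-#102-Hub: 19+8+4+17+6 = 54
Hub-#101-#104-#102-#103-Hub: 19+6+17+15+11 = 68
Hub-#101-#104-#103-#102-Hub: 19+6+4+15+6 = 50
Hub-#102-#101-#103-#104-Hub: 6+13+8+4+15 = 46
Hub-#102-#101-#104-#103-Hub: 6+13+6+4+11 = 40
Hub-#102-#103-#101-#104-Hub: 6+15+8+6+15 = 50
Hub-#102-#104-#101-#103-Hub: 6+17+6+8+11 = 48
Hub-#103-#101-#102-#104-Hub: 11+8+13+17+15 = 64
Hub-#103-#102-#101-#104-Hub: 11+15+13+6+15 = 60
The minimum is 40.
One optimal route: Hub → #102 → #101 → #104 → #103 → Hub (or its reverse).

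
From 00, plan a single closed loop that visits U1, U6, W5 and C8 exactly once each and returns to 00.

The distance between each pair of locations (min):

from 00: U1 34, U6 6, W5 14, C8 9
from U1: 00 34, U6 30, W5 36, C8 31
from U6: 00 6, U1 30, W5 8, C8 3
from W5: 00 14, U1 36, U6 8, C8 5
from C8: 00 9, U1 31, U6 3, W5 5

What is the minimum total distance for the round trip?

There are 12 distinct closed tours to check (reversals are equivalent).
00-U1-U6-W5-C8-00: 34+30+8+5+9 = 86
00-U1-U6-C8-W5-00: 34+30+3+5+14 = 86
00-U1-W5-U6-C8-00: 34+36+8+3+9 = 90
00-U1-W5-C8-U6-00: 34+36+5+3+6 = 84
00-U1-C8-U6-W5-00: 34+31+3+8+14 = 90
00-U1-C8-W5-U6-00: 34+31+5+8+6 = 84
00-U6-U1-W5-C8-00: 6+30+36+5+9 = 86
00-U6-U1-C8-W5-00: 6+30+31+5+14 = 86
00-U6-W5-U1-C8-00: 6+8+36+31+9 = 90
00-U6-C8-U1-W5-00: 6+3+31+36+14 = 90
00-W5-U1-U6-C8-00: 14+36+30+3+9 = 92
00-W5-U6-U1-C8-00: 14+8+30+31+9 = 92
The minimum is 84.
One optimal route: 00 → U1 → W5 → C8 → U6 → 00 (or its reverse).

84 min — the shortest possible round trip.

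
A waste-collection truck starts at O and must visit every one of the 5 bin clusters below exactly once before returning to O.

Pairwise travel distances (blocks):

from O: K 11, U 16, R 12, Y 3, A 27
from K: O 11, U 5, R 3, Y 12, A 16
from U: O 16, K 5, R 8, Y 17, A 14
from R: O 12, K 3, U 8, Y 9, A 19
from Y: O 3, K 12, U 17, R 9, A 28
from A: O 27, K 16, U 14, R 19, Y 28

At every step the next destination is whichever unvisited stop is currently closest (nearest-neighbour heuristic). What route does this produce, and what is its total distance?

At O the remaining stops are Y 3, K 11, R 12, U 16, A 27; go to Y.
At Y the remaining stops are R 9, K 12, U 17, A 28; go to R.
At R the remaining stops are K 3, U 8, A 19; go to K.
At K the remaining stops are U 5, A 16; go to U.
At U the remaining stops are A 14; go to A.
Return A→O: 27.
Total = 3 + 9 + 3 + 5 + 14 + 27 = 61.

61 blocks along O → Y → R → K → U → A → O.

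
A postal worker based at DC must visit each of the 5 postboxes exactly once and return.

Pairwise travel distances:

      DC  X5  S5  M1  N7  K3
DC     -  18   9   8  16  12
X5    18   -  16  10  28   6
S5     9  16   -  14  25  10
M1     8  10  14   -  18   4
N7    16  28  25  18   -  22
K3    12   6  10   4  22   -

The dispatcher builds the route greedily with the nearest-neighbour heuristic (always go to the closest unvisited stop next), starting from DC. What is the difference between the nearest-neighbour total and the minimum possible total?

6 longer than the optimal tour.

DC: M1=8, S5=9, K3=12, N7=16, X5=18 ⇒ M1
M1: K3=4, X5=10, S5=14, N7=18 ⇒ K3
K3: X5=6, S5=10, N7=22 ⇒ X5
X5: S5=16, N7=28 ⇒ S5
S5: N7=25 ⇒ N7
NN route DC → M1 → K3 → X5 → S5 → N7 → DC costs 75.
Optimal: DC → S5 → X5 → K3 → M1 → N7 → DC costs 69 (by enumerating all 60 distinct tours).
Excess = 75 − 69 = 6.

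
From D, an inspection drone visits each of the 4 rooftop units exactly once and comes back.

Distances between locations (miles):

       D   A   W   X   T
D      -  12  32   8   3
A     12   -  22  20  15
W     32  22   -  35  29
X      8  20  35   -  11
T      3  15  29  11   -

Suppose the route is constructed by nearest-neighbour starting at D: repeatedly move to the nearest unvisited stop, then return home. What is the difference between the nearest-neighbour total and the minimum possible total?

6 miles longer than the optimal tour.

From D: T=3, X=8, A=12, W=32 → choose T (3).
From T: X=11, A=15, W=29 → choose X (11).
From X: A=20, W=35 → choose A (20).
From A: W=22 → choose W (22).
NN route D → T → X → A → W → D costs 88.
Optimal: D → A → W → T → X → D costs 82 (by enumerating all 12 distinct tours).
Excess = 88 − 82 = 6.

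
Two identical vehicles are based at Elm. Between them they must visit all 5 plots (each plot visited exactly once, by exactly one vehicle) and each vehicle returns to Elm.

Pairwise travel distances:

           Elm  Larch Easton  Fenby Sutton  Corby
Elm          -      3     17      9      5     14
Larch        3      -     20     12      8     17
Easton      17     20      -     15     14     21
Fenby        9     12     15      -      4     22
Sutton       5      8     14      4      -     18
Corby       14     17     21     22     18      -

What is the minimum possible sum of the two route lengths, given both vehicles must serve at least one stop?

There are 2^4 − 1 = 15 ways to divide the 5 stops into two non-empty groups. For each, the best each vehicle can do is its own shortest tour through its group:
  {Larch} + {Easton, Fenby, Sutton, Corby}: 6 + 59 = 65
  {Easton} + {Larch, Fenby, Sutton, Corby}: 34 + 51 = 85
  {Larch, Easton} + {Fenby, Sutton, Corby}: 40 + 45 = 85
  {Fenby} + {Larch, Easton, Sutton, Corby}: 18 + 60 = 78
  {Larch, Fenby} + {Easton, Sutton, Corby}: 24 + 54 = 78
  {Easton, Fenby} + {Larch, Sutton, Corby}: 41 + 43 = 84
  … (15 splits in total)
Best: vehicle 1 Elm → Larch → Elm = 6; vehicle 2 Elm → Sutton → Fenby → Easton → Corby → Elm = 59; combined 65.

65 — the smallest possible combined total.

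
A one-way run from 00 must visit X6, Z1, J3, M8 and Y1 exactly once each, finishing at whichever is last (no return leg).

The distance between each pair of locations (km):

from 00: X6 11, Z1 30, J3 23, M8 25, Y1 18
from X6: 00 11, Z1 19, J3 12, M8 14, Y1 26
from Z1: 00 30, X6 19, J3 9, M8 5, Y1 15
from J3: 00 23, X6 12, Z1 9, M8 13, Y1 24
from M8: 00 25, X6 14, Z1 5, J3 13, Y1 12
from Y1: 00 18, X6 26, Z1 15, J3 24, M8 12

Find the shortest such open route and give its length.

There are 5! = 120 possible orderings.
00→X6→Z1→J3→M8→Y1: 11+19+9+13+12 = 64
00→X6→Z1→J3→Y1→M8: 11+19+9+24+12 = 75
00→X6→Z1→M8→J3→Y1: 11+19+5+13+24 = 72
00→X6→Z1→M8→Y1→J3: 11+19+5+12+24 = 71
00→X6→Z1→Y1→J3→M8: 11+19+15+24+13 = 82
00→X6→Z1→Y1→M8→J3: 11+19+15+12+13 = 70
00→X6→J3→Z1→M8→Y1: 11+12+9+5+12 = 49
00→X6→J3→Z1→Y1→M8: 11+12+9+15+12 = 59
00→X6→J3→M8→Z1→Y1: 11+12+13+5+15 = 56
00→X6→J3→M8→Y1→Z1: 11+12+13+12+15 = 63
00→X6→J3→Y1→Z1→M8: 11+12+24+15+5 = 67
00→X6→J3→Y1→M8→Z1: 11+12+24+12+5 = 64
00→X6→M8→Z1→J3→Y1: 11+14+5+9+24 = 63
00→X6→M8→Z1→Y1→J3: 11+14+5+15+24 = 69
… (106 more)
The minimum is 49.
One shortest path: 00 → X6 → J3 → Z1 → M8 → Y1.

Minimum one-way distance = 49 km.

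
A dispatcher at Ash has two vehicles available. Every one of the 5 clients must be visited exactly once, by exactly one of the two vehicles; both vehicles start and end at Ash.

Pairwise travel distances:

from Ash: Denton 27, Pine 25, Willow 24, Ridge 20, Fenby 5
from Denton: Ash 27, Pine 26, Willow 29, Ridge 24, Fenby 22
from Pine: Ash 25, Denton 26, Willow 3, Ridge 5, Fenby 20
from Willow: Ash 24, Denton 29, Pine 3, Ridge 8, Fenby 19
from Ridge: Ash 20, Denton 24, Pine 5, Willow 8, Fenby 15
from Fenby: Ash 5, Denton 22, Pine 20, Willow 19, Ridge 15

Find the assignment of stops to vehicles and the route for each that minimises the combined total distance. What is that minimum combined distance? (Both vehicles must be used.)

Minimum combined distance: 93.

Check every non-empty split of the stops between the two vehicles; for each half take its own optimal tour:
  {Denton} + {Pine, Willow, Ridge, Fenby}: 54 + 52 = 106
  {Pine} + {Denton, Willow, Ridge, Fenby}: 50 + 83 = 133
  {Denton, Pine} + {Willow, Ridge, Fenby}: 78 + 52 = 130
  {Willow} + {Denton, Pine, Ridge, Fenby}: 48 + 78 = 126
  {Denton, Willow} + {Pine, Ridge, Fenby}: 80 + 50 = 130
  {Pine, Willow} + {Denton, Ridge, Fenby}: 52 + 71 = 123
  … (15 splits in total)
  {Denton, Pine, Willow, Ridge} + {Fenby}: 83 + 10 = 93  ← best
Best: vehicle 1 Ash → Denton → Ridge → Pine → Willow → Ash = 83; vehicle 2 Ash → Fenby → Ash = 10; combined 93.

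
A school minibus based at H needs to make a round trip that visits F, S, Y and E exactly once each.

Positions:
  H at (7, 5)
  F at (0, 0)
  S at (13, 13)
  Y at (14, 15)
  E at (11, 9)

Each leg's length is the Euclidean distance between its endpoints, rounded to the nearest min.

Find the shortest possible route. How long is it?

Shortest round trip = 41 min.

There are 12 distinct closed tours to check (reversals are equivalent).
H→F→S→Y→E→H: 9+18+2+7+6 = 42
H→F→S→E→Y→H: 9+18+4+7+12 = 50
H→F→Y→S→E→H: 9+21+2+4+6 = 42
H→F→Y→E→S→H: 9+21+7+4+10 = 51
H→F→E→S→Y→H: 9+14+4+2+12 = 41
H→F→E→Y→S→H: 9+14+7+2+10 = 42
H→S→F→Y→E→H: 10+18+21+7+6 = 62
H→S→F→E→Y→H: 10+18+14+7+12 = 61
H→S→Y→F→E→H: 10+2+21+14+6 = 53
H→S→E→F→Y→H: 10+4+14+21+12 = 61
H→Y→F→S→E→H: 12+21+18+4+6 = 61
H→Y→S→F→E→H: 12+2+18+14+6 = 52
The minimum is 41.
One optimal route: H → F → E → S → Y → H (or its reverse).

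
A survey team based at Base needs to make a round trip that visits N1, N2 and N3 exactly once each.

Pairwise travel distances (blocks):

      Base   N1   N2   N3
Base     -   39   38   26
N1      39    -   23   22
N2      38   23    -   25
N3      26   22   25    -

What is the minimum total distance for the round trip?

Shortest round trip = 109 blocks.

There are 3 distinct closed tours to check (reversals are equivalent).
Base - N1 - N2 - N3 - Base: 39+23+25+26 = 113
Base - N1 - N3 - N2 - Base: 39+22+25+38 = 124
Base - N2 - N1 - N3 - Base: 38+23+22+26 = 109
The minimum is 109.
One optimal route: Base → N2 → N1 → N3 → Base (or its reverse).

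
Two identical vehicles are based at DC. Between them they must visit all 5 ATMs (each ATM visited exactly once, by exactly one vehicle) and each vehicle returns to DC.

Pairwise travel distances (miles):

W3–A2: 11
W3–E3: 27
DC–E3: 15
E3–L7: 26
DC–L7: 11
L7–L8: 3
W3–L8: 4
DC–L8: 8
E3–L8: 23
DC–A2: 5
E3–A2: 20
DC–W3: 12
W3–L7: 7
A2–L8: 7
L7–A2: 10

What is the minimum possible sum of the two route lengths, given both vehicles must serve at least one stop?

Minimum combined distance: 64 miles.

Try each way of splitting the stops between the two vehicles (each non-empty) and, for each split, find the best tour for each vehicle:
  {W3} + {E3, L7, A2, L8}: 24 + 56 = 80
  {E3} + {W3, L7, A2, L8}: 30 + 34 = 64
  {W3, E3} + {L7, A2, L8}: 54 + 26 = 80
  {L7} + {W3, E3, A2, L8}: 22 + 58 = 80
  {W3, L7} + {E3, A2, L8}: 30 + 50 = 80
  {E3, L7} + {W3, A2, L8}: 52 + 28 = 80
  … (15 splits in total)
Best: vehicle 1 DC → E3 → DC = 30; vehicle 2 DC → W3 → L7 → L8 → A2 → DC = 34; combined 64.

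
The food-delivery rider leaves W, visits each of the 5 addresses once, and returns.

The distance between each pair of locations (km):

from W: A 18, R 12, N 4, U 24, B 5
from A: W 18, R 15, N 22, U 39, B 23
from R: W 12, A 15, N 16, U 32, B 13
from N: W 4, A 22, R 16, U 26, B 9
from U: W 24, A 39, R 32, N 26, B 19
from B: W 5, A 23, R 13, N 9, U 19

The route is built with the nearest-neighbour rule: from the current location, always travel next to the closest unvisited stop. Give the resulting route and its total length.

W → [N:4 / B:5 / R:12 / A:18 / U:24] → N (4)
N → [B:9 / R:16 / A:22 / U:26] → B (9)
B → [R:13 / U:19 / A:23] → R (13)
R → [A:15 / U:32] → A (15)
A → [U:39] → U (39)
Return U→W: 24.
Total = 4 + 9 + 13 + 15 + 39 + 24 = 104.

Nearest-neighbour total = 104 km; route W → N → B → R → A → U → W.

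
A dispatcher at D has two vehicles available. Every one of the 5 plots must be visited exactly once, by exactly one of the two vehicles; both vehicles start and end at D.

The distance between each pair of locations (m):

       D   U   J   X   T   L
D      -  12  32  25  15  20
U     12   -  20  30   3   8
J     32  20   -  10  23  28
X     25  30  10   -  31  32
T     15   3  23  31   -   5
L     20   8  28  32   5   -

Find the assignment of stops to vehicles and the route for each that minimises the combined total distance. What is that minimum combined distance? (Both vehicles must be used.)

Check every non-empty split of the stops between the two vehicles; for each half take its own optimal tour:
  {U} + {J, X, T, L}: 24 + 83 = 107
  {J} + {U, X, T, L}: 64 + 77 = 141
  {U, J} + {X, T, L}: 64 + 77 = 141
  {X} + {U, J, T, L}: 50 + 80 = 130
  {U, X} + {J, T, L}: 67 + 80 = 147
  {J, X} + {U, T, L}: 67 + 40 = 107
  … (15 splits in total)
Best: vehicle 1 D → U → D = 24; vehicle 2 D → X → J → T → L → D = 83; combined 107.

Minimum combined distance: 107 m.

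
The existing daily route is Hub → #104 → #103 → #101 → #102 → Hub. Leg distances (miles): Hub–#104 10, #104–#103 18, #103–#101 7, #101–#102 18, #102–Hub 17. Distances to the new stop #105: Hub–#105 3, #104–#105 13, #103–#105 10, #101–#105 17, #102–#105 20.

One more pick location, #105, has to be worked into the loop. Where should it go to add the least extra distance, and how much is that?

+5 miles — insert #105 between #104 and #103.

Insertion cost between consecutive stops i–j is d(i,#105) + d(#105,j) − d(i,j):
  between Hub and #104: 3 + 13 − 10 = 6
  between #104 and #103: 13 + 10 − 18 = 5
  between #103 and #101: 10 + 17 − 7 = 20
  between #101 and #102: 17 + 20 − 18 = 19
  between #102 and Hub: 20 + 3 − 17 = 6
Cheapest insertion is between #104 and #103, adding 5.
New total = 70 + 5 = 75.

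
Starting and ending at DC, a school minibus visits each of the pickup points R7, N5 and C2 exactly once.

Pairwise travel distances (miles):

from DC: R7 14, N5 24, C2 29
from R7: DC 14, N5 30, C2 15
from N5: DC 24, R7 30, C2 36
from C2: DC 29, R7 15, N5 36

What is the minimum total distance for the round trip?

Shortest round trip = 89 miles.

There are 3 distinct closed tours to check (reversals are equivalent).
DC → R7 → N5 → C2 → DC: 14+30+36+29 = 109
DC → R7 → C2 → N5 → DC: 14+15+36+24 = 89
DC → N5 → R7 → C2 → DC: 24+30+15+29 = 98
The minimum is 89.
One optimal route: DC → R7 → C2 → N5 → DC (or its reverse).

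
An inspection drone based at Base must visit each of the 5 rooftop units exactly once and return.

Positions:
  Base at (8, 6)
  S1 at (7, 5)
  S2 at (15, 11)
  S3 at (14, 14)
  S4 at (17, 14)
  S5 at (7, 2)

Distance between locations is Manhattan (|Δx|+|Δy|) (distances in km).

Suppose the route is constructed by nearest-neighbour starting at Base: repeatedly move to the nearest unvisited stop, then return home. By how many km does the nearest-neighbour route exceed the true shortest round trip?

From Base: S1=2, S5=5, S2=12, S3=14, S4=17 → choose S1 (2).
From S1: S5=3, S2=14, S3=16, S4=19 → choose S5 (3).
From S5: S2=17, S3=19, S4=22 → choose S2 (17).
From S2: S3=4, S4=5 → choose S3 (4).
From S3: S4=3 → choose S4 (3).
NN route Base → S1 → S5 → S2 → S3 → S4 → Base costs 46.
Optimal: Base → S1 → S5 → S2 → S4 → S3 → Base costs 44 (by enumerating all 60 distinct tours).
Excess = 46 − 44 = 2.

The nearest-neighbour route is 2 km longer than optimal.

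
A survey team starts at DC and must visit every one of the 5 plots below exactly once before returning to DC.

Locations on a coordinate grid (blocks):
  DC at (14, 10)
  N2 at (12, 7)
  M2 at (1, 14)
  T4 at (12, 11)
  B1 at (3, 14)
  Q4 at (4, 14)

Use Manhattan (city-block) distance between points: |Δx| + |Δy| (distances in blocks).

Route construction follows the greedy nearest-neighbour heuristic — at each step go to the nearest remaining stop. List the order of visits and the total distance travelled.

DC → [T4:3 / N2:5 / Q4:14 / B1:15 / M2:17] → T4 (3)
T4 → [N2:4 / Q4:11 / B1:12 / M2:14] → N2 (4)
N2 → [Q4:15 / B1:16 / M2:18] → Q4 (15)
Q4 → [B1:1 / M2:3] → B1 (1)
B1 → [M2:2] → M2 (2)
Return M2→DC: 17.
Total = 3 + 4 + 15 + 1 + 2 + 17 = 42.

42 blocks along DC → T4 → N2 → Q4 → B1 → M2 → DC.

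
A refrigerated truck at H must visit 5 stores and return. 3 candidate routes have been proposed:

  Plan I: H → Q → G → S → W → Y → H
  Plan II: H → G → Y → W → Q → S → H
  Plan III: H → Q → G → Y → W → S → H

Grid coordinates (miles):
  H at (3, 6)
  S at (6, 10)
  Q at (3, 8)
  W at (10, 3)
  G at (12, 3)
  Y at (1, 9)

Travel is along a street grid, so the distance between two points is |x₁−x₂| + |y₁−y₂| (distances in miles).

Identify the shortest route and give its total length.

Shortest is Plan I, total 60 miles.

Plan I: 2 + 14 + 13 + 11 + 15 + 5 = 60
Plan II: 12 + 17 + 15 + 12 + 5 + 7 = 68
Plan III: 2 + 14 + 17 + 15 + 11 + 7 = 66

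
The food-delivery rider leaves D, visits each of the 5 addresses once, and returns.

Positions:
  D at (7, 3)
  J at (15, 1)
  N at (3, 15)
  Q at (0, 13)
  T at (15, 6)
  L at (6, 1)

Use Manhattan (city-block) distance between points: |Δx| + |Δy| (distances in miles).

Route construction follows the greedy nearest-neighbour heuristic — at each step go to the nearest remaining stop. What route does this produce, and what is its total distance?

Nearest-neighbour total = 60 miles; route D → L → J → T → N → Q → D.

From D: distances to unvisited — L=3, J=10, T=11, N=16, Q=17. Nearest is L (3).
From L: distances to unvisited — J=9, T=14, N=17, Q=18. Nearest is J (9).
From J: distances to unvisited — T=5, N=26, Q=27. Nearest is T (5).
From T: distances to unvisited — N=21, Q=22. Nearest is N (21).
From N: distances to unvisited — Q=5. Nearest is Q (5).
Return Q→D: 17.
Total = 3 + 9 + 5 + 21 + 5 + 17 = 60.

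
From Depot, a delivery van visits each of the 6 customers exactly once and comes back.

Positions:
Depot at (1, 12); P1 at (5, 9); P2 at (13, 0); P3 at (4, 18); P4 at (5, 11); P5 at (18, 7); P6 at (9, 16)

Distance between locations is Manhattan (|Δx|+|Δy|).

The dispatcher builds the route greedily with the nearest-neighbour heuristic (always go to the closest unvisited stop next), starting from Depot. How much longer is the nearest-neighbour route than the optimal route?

Depot: P4=5, P1=7, P3=9, P6=12, P5=22, P2=24 ⇒ P4
P4: P1=2, P3=8, P6=9, P5=17, P2=19 ⇒ P1
P1: P3=10, P6=11, P5=15, P2=17 ⇒ P3
P3: P6=7, P5=25, P2=27 ⇒ P6
P6: P5=18, P2=20 ⇒ P5
P5: P2=12 ⇒ P2
NN route Depot → P4 → P1 → P3 → P6 → P5 → P2 → Depot costs 78.
Optimal: Depot → P3 → P6 → P2 → P5 → P1 → P4 → Depot costs 70 (by enumerating all 360 distinct tours).
Excess = 78 − 70 = 8.

8 longer than the optimal tour.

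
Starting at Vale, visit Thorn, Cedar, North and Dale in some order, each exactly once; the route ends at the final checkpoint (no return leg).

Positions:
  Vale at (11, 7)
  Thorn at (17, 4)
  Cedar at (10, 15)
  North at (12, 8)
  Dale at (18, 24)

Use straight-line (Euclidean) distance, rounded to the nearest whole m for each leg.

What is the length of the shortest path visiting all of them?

There are 4! = 24 possible orderings.
Vale→Thorn→Cedar→North→Dale: 7+13+7+17 = 44
Vale→Thorn→Cedar→Dale→North: 7+13+12+17 = 49
Vale→Thorn→North→Cedar→Dale: 7+6+7+12 = 32
Vale→Thorn→North→Dale→Cedar: 7+6+17+12 = 42
Vale→Thorn→Dale→Cedar→North: 7+20+12+7 = 46
Vale→Thorn→Dale→North→Cedar: 7+20+17+7 = 51
Vale→Cedar→Thorn→North→Dale: 8+13+6+17 = 44
Vale→Cedar→Thorn→Dale→North: 8+13+20+17 = 58
Vale→Cedar→North→Thorn→Dale: 8+7+6+20 = 41
Vale→Cedar→North→Dale→Thorn: 8+7+17+20 = 52
Vale→Cedar→Dale→Thorn→North: 8+12+20+6 = 46
Vale→Cedar→Dale→North→Thorn: 8+12+17+6 = 43
Vale→North→Thorn→Cedar→Dale: 1+6+13+12 = 32
Vale→North→Thorn→Dale→Cedar: 1+6+20+12 = 39
… (10 more)
The minimum is 32.
One shortest path: Vale → Thorn → North → Cedar → Dale.

Minimum one-way distance = 32 m.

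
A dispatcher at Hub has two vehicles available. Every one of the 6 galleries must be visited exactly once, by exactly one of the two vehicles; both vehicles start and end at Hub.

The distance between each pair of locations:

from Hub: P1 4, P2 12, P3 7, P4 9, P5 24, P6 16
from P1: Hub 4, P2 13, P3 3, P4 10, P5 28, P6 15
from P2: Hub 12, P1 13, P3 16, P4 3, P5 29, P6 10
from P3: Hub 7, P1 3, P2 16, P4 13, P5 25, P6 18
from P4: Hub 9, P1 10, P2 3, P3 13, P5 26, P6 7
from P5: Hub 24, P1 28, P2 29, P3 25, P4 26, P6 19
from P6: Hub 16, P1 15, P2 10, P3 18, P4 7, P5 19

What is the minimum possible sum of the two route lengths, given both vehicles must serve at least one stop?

79 — the smallest possible combined total.

Try each way of splitting the stops between the two vehicles (each non-empty) and, for each split, find the best tour for each vehicle:
  {P1} + {P2, P3, P4, P5, P6}: 8 + 73 = 81
  {P2} + {P1, P3, P4, P5, P6}: 24 + 67 = 91
  {P1, P2} + {P3, P4, P5, P6}: 29 + 67 = 96
  {P3} + {P1, P2, P4, P5, P6}: 14 + 70 = 84
  {P1, P3} + {P2, P4, P5, P6}: 14 + 65 = 79
  {P2, P3} + {P1, P4, P5, P6}: 35 + 64 = 99
  … (31 splits in total)
Best: vehicle 1 Hub → P1 → P3 → Hub = 14; vehicle 2 Hub → P2 → P4 → P6 → P5 → Hub = 65; combined 79.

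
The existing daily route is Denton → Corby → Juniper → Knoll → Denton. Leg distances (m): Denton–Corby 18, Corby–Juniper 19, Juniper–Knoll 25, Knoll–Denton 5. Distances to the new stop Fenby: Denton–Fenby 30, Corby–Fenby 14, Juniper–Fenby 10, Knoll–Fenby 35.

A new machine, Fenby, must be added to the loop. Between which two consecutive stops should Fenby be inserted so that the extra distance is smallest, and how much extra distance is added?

Insertion cost between consecutive stops i–j is d(i,Fenby) + d(Fenby,j) − d(i,j):
  between Denton and Corby: 30 + 14 − 18 = 26
  between Corby and Juniper: 14 + 10 − 19 = 5
  between Juniper and Knoll: 10 + 35 − 25 = 20
  between Knoll and Denton: 35 + 30 − 5 = 60
Cheapest insertion is between Corby and Juniper, adding 5.
New total = 67 + 5 = 72.

Adding 5 m by placing Fenby on the Corby–Juniper leg.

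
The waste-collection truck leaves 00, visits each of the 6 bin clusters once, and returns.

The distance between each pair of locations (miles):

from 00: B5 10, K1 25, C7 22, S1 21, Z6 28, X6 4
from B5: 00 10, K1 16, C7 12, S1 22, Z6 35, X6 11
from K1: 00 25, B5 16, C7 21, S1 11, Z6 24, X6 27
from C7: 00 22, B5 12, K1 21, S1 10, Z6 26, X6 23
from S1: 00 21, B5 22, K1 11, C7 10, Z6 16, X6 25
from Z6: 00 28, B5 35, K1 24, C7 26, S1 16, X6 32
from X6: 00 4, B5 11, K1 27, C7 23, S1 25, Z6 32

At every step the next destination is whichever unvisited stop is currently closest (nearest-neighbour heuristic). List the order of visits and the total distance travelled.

From 00: distances to unvisited — X6=4, B5=10, S1=21, C7=22, K1=25, Z6=28. Nearest is X6 (4).
From X6: distances to unvisited — B5=11, C7=23, S1=25, K1=27, Z6=32. Nearest is B5 (11).
From B5: distances to unvisited — C7=12, K1=16, S1=22, Z6=35. Nearest is C7 (12).
From C7: distances to unvisited — S1=10, K1=21, Z6=26. Nearest is S1 (10).
From S1: distances to unvisited — K1=11, Z6=16. Nearest is K1 (11).
From K1: distances to unvisited — Z6=24. Nearest is Z6 (24).
Return Z6→00: 28.
Total = 4 + 11 + 12 + 10 + 11 + 24 + 28 = 100.

100 miles along 00 → X6 → B5 → C7 → S1 → K1 → Z6 → 00.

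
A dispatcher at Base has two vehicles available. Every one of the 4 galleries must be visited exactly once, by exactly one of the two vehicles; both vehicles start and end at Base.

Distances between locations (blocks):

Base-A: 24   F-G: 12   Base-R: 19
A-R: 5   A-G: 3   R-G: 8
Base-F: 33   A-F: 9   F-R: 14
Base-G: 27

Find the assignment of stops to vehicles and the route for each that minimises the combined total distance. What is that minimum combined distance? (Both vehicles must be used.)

Check every non-empty split of the stops between the two vehicles; for each half take its own optimal tour:
  {A} + {F, R, G}: 48 + 72 = 120
  {F} + {A, R, G}: 66 + 54 = 120
  {A, F} + {R, G}: 66 + 54 = 120
  {R} + {A, F, G}: 38 + 72 = 110
  {A, R} + {F, G}: 48 + 72 = 120
  {F, R} + {A, G}: 66 + 54 = 120
  … (7 splits in total)
Best: vehicle 1 Base → R → Base = 38; vehicle 2 Base → A → F → G → Base = 72; combined 110.

110 blocks — the smallest possible combined total.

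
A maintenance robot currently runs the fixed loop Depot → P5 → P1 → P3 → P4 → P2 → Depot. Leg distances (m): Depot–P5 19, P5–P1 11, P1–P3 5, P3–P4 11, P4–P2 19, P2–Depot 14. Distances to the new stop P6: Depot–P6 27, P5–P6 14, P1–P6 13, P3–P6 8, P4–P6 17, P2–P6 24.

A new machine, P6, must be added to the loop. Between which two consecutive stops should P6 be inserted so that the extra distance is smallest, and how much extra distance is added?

Insertion cost between consecutive stops i–j is d(i,P6) + d(P6,j) − d(i,j):
  between Depot and P5: 27 + 14 − 19 = 22
  between P5 and P1: 14 + 13 − 11 = 16
  between P1 and P3: 13 + 8 − 5 = 16
  between P3 and P4: 8 + 17 − 11 = 14
  between P4 and P2: 17 + 24 − 19 = 22
  between P2 and Depot: 24 + 27 − 14 = 37
Cheapest insertion is between P3 and P4, adding 14.
New total = 79 + 14 = 93.

+14 m — insert P6 between P3 and P4.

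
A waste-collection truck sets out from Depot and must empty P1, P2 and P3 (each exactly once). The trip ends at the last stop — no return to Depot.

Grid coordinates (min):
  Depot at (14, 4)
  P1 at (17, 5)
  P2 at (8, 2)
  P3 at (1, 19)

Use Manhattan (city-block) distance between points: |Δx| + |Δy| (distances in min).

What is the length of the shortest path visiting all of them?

Shortest open route: 40 min.

There are 3! = 6 possible orderings.
Depot→P1→P2→P3: 4+12+24 = 40
Depot→P1→P3→P2: 4+30+24 = 58
Depot→P2→P1→P3: 8+12+30 = 50
Depot→P2→P3→P1: 8+24+30 = 62
Depot→P3→P1→P2: 28+30+12 = 70
Depot→P3→P2→P1: 28+24+12 = 64
The minimum is 40.
One shortest path: Depot → P1 → P2 → P3.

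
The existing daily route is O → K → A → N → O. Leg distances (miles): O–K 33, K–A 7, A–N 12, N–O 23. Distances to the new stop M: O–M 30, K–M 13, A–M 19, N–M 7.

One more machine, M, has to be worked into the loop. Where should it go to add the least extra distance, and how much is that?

+10 miles — insert M between O and K.

Insertion cost between consecutive stops i–j is d(i,M) + d(M,j) − d(i,j):
  between O and K: 30 + 13 − 33 = 10
  between K and A: 13 + 19 − 7 = 25
  between A and N: 19 + 7 − 12 = 14
  between N and O: 7 + 30 − 23 = 14
Cheapest insertion is between O and K, adding 10.
New total = 75 + 10 = 85.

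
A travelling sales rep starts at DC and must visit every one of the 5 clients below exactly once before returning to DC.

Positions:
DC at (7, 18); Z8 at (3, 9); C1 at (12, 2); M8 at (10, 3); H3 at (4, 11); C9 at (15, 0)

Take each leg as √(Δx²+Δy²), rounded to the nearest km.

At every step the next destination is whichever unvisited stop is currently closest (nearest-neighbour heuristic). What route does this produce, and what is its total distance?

DC → [H3:8 / Z8:10 / M8:15 / C1:17 / C9:20] → H3 (8)
H3 → [Z8:2 / M8:10 / C1:12 / C9:16] → Z8 (2)
Z8 → [M8:9 / C1:11 / C9:15] → M8 (9)
M8 → [C1:2 / C9:6] → C1 (2)
C1 → [C9:4] → C9 (4)
Return C9→DC: 20.
Total = 8 + 2 + 9 + 2 + 4 + 20 = 45.

45 km along DC → H3 → Z8 → M8 → C1 → C9 → DC.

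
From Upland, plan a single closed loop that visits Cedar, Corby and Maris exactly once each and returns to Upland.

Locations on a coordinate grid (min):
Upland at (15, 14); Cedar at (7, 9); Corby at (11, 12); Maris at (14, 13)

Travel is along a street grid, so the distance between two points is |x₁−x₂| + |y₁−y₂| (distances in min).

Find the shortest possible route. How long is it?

26 min — the shortest possible round trip.

With 3 stops there are 3!/2 = 3 distinct round trips (a route and its reverse cost the same).
Upland-Cedar-Corby-Maris-Upland: 13+7+4+2 = 26
Upland-Cedar-Maris-Corby-Upland: 13+11+4+6 = 34
Upland-Corby-Cedar-Maris-Upland: 6+7+11+2 = 26
The minimum is 26.
One optimal route: Upland → Cedar → Corby → Maris → Upland (or its reverse).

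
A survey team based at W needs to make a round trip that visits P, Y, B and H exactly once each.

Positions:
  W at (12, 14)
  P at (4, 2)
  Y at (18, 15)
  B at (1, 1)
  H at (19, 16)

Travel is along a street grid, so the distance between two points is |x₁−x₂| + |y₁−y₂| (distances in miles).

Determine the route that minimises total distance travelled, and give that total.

There are 12 distinct closed tours to check (reversals are equivalent).
W→P→Y→B→H→W: 20+27+31+33+9 = 120
W→P→Y→H→B→W: 20+27+2+33+24 = 106
W→P→B→Y→H→W: 20+4+31+2+9 = 66
W→P→B→H→Y→W: 20+4+33+2+7 = 66
W→P→H→Y→B→W: 20+29+2+31+24 = 106
W→P→H→B→Y→W: 20+29+33+31+7 = 120
W→Y→P→B→H→W: 7+27+4+33+9 = 80
W→Y→P→H→B→W: 7+27+29+33+24 = 120
W→Y→B→P→H→W: 7+31+4+29+9 = 80
W→Y→H→P→B→W: 7+2+29+4+24 = 66
W→B→P→Y→H→W: 24+4+27+2+9 = 66
W→B→Y→P→H→W: 24+31+27+29+9 = 120
The minimum is 66.
One optimal route: W → P → B → Y → H → W (or its reverse).

66 miles — the shortest possible round trip.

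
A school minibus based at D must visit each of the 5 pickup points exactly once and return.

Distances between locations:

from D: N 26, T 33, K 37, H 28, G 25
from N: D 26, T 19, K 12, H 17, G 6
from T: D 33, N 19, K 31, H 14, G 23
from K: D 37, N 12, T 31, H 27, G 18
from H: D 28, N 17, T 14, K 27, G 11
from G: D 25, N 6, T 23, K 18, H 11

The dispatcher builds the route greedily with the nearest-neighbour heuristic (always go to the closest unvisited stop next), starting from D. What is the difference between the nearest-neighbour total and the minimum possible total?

D: G=25, N=26, H=28, T=33, K=37 ⇒ G
G: N=6, H=11, K=18, T=23 ⇒ N
N: K=12, H=17, T=19 ⇒ K
K: H=27, T=31 ⇒ H
H: T=14 ⇒ T
NN route D → G → N → K → H → T → D costs 117.
Optimal: D → T → H → G → N → K → D costs 113 (by enumerating all 60 distinct tours).
Excess = 117 − 113 = 4.

Excess over optimum: 4.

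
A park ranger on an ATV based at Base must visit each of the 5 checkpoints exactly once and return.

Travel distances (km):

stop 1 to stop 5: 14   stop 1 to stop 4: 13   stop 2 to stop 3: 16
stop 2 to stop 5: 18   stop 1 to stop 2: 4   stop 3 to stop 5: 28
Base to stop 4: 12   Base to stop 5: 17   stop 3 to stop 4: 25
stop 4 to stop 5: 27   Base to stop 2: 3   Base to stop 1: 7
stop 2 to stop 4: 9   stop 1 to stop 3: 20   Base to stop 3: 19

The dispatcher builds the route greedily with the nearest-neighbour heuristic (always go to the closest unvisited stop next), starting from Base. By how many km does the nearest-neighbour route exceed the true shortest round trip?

Excess over optimum: 4 km.

From Base: stop 2=3, stop 1=7, stop 4=12, stop 5=17, stop 3=19 → choose stop 2 (3).
From stop 2: stop 1=4, stop 4=9, stop 3=16, stop 5=18 → choose stop 1 (4).
From stop 1: stop 4=13, stop 5=14, stop 3=20 → choose stop 4 (13).
From stop 4: stop 3=25, stop 5=27 → choose stop 3 (25).
From stop 3: stop 5=28 → choose stop 5 (28).
NN route Base → stop 2 → stop 1 → stop 4 → stop 3 → stop 5 → Base costs 90.
Optimal: Base → stop 1 → stop 5 → stop 3 → stop 2 → stop 4 → Base costs 86 (by enumerating all 60 distinct tours).
Excess = 90 − 86 = 4.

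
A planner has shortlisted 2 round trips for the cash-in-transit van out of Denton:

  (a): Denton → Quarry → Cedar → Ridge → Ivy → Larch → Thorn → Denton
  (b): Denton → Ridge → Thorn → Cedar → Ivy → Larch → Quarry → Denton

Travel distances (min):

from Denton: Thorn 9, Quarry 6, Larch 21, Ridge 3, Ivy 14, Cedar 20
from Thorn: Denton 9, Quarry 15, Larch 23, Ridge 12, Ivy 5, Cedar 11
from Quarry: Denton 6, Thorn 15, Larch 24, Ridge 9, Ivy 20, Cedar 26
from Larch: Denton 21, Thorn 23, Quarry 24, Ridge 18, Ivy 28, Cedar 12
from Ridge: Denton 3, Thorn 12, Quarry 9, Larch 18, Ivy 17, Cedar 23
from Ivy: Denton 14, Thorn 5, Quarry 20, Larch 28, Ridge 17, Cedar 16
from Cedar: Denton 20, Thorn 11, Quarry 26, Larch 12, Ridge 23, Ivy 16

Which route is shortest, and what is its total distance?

Shortest is (b), total 100 min.

(a): 6 + 26 + 23 + 17 + 28 + 23 + 9 = 132
(b): 3 + 12 + 11 + 16 + 28 + 24 + 6 = 100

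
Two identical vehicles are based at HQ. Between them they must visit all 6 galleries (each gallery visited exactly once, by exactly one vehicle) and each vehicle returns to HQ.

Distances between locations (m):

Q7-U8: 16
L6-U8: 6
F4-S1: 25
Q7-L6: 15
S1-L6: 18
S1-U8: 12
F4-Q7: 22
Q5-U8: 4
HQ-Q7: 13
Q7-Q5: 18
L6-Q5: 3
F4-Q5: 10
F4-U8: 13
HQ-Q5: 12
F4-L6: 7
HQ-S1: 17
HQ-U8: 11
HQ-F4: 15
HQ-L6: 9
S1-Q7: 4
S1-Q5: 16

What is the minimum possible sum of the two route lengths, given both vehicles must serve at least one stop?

Check every non-empty split of the stops between the two vehicles; for each half take its own optimal tour:
  {F4} + {S1, Q7, L6, Q5, U8}: 30 + 45 = 75
  {S1} + {F4, Q7, L6, Q5, U8}: 34 + 58 = 92
  {F4, S1} + {Q7, L6, Q5, U8}: 57 + 45 = 102
  {Q7} + {F4, S1, L6, Q5, U8}: 26 + 58 = 84
  {F4, Q7} + {S1, L6, Q5, U8}: 50 + 45 = 95
  {S1, Q7} + {F4, L6, Q5, U8}: 34 + 40 = 74
  … (31 splits in total)
Best: vehicle 1 HQ → S1 → Q7 → HQ = 34; vehicle 2 HQ → F4 → L6 → Q5 → U8 → HQ = 40; combined 74.

74 m — the smallest possible combined total.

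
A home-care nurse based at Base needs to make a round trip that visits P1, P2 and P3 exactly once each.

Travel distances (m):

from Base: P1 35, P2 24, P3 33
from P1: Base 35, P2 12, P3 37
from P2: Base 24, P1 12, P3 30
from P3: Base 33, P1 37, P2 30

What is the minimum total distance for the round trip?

Shortest round trip = 106 m.

There are 3 distinct closed tours to check (reversals are equivalent).
Base → P1 → P2 → P3 → Base: 35+12+30+33 = 110
Base → P1 → P3 → P2 → Base: 35+37+30+24 = 126
Base → P2 → P1 → P3 → Base: 24+12+37+33 = 106
The minimum is 106.
One optimal route: Base → P2 → P1 → P3 → Base (or its reverse).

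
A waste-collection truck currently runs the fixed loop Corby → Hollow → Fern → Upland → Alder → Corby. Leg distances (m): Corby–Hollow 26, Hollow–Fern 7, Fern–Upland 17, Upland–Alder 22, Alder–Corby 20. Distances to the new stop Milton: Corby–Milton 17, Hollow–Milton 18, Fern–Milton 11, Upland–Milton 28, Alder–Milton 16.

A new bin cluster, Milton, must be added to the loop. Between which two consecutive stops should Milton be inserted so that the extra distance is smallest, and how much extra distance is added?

Insertion cost between consecutive stops i–j is d(i,Milton) + d(Milton,j) − d(i,j):
  between Corby and Hollow: 17 + 18 − 26 = 9
  between Hollow and Fern: 18 + 11 − 7 = 22
  between Fern and Upland: 11 + 28 − 17 = 22
  between Upland and Alder: 28 + 16 − 22 = 22
  between Alder and Corby: 16 + 17 − 20 = 13
Cheapest insertion is between Corby and Hollow, adding 9.
New total = 92 + 9 = 101.

Adding 9 m by placing Milton on the Corby–Hollow leg.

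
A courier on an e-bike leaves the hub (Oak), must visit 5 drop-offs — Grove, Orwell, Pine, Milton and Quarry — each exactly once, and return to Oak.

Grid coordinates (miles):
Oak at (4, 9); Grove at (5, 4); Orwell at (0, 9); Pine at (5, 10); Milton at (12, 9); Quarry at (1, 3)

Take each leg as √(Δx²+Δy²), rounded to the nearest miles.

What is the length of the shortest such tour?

There are 60 distinct closed tours to check (reversals are equivalent).
Oak - Grove - Orwell - Pine - Milton - Quarry - Oak: 5+7+5+7+13+7 = 44
Oak - Grove - Orwell - Pine - Quarry - Milton - Oak: 5+7+5+8+13+8 = 46
Oak - Grove - Orwell - Milton - Pine - Quarry - Oak: 5+7+12+7+8+7 = 46
Oak - Grove - Orwell - Milton - Quarry - Pine - Oak: 5+7+12+13+8+1 = 46
Oak - Grove - Orwell - Quarry - Pine - Milton - Oak: 5+7+6+8+7+8 = 41
Oak - Grove - Orwell - Quarry - Milton - Pine - Oak: 5+7+6+13+7+1 = 39
Oak - Grove - Pine - Orwell - Milton - Quarry - Oak: 5+6+5+12+13+7 = 48
Oak - Grove - Pine - Orwell - Quarry - Milton - Oak: 5+6+5+6+13+8 = 43
Oak - Grove - Pine - Milton - Orwell - Quarry - Oak: 5+6+7+12+6+7 = 43
Oak - Grove - Pine - Milton - Quarry - Orwell - Oak: 5+6+7+13+6+4 = 41
Oak - Grove - Pine - Quarry - Orwell - Milton - Oak: 5+6+8+6+12+8 = 45
Oak - Grove - Pine - Quarry - Milton - Orwell - Oak: 5+6+8+13+12+4 = 48
Oak - Grove - Milton - Orwell - Pine - Quarry - Oak: 5+9+12+5+8+7 = 46
Oak - Grove - Milton - Orwell - Quarry - Pine - Oak: 5+9+12+6+8+1 = 41
… (46 more)
Oak - Orwell - Quarry - Grove - Milton - Pine - Oak: 4+6+4+9+7+1 = 31  ← best
The minimum is 31.
One optimal route: Oak → Orwell → Quarry → Grove → Milton → Pine → Oak (or its reverse).

31 miles — the shortest possible round trip.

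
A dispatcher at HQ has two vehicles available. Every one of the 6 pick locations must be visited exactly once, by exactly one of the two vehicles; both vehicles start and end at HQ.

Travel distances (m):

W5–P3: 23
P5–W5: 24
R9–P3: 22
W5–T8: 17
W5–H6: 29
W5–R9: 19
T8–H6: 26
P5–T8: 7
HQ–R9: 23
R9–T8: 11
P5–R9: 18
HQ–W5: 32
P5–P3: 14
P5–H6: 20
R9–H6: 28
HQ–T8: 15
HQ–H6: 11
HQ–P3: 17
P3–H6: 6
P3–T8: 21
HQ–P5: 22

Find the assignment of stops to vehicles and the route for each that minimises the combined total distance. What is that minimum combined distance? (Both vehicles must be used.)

119 m — the smallest possible combined total.

Check every non-empty split of the stops between the two vehicles; for each half take its own optimal tour:
  {P5} + {W5, R9, P3, T8, H6}: 44 + 85 = 129
  {W5} + {P5, R9, P3, T8, H6}: 64 + 72 = 136
  {P5, W5} + {R9, P3, T8, H6}: 78 + 65 = 143
  {R9} + {P5, W5, P3, T8, H6}: 46 + 86 = 132
  {P5, R9} + {W5, P3, T8, H6}: 63 + 72 = 135
  {W5, R9} + {P5, P3, T8, H6}: 74 + 53 = 127
  … (31 splits in total)
  {P5, W5, R9, P3, T8} + {H6}: 97 + 22 = 119  ← best
Best: vehicle 1 HQ → R9 → W5 → T8 → P5 → P3 → HQ = 97; vehicle 2 HQ → H6 → HQ = 22; combined 119.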